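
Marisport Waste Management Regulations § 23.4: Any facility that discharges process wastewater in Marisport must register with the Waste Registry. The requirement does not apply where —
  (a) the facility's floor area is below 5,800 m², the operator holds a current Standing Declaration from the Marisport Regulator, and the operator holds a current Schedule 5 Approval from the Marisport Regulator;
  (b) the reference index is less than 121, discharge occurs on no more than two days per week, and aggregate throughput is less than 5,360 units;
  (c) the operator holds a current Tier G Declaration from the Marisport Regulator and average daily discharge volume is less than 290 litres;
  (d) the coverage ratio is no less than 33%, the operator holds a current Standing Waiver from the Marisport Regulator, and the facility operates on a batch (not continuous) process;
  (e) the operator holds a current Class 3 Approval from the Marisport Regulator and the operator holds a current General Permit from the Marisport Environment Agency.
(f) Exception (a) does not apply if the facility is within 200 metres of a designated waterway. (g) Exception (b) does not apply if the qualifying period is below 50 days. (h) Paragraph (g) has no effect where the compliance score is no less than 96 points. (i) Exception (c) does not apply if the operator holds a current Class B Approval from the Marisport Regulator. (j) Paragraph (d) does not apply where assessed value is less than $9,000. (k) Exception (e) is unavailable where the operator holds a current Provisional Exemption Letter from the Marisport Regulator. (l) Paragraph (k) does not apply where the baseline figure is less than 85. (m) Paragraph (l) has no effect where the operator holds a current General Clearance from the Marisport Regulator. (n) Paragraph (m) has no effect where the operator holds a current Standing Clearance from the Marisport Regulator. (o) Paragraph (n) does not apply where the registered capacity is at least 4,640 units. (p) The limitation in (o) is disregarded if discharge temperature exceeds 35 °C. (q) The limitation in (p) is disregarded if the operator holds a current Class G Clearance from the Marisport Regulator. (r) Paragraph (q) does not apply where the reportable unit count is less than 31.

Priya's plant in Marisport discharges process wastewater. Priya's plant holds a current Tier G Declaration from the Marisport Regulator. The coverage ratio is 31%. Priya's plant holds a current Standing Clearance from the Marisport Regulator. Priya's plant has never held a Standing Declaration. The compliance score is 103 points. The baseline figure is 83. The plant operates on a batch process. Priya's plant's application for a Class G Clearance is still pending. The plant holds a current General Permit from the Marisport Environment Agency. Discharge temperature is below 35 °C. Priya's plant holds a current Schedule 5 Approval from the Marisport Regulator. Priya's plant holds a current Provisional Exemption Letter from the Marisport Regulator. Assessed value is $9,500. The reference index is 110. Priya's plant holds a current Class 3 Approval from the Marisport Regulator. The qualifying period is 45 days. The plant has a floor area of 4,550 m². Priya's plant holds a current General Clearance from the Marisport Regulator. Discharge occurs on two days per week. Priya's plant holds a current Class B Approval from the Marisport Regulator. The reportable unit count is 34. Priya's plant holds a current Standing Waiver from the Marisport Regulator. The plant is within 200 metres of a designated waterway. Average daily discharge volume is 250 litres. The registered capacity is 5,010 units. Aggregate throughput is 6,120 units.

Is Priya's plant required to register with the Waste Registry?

Yes — Priya's plant must register with the Waste Registry.

Exception (a) does not apply: the Standing Declaration is not current.
Exception (b) requires that aggregate throughput is less than 5,360 units; but aggregate throughput is 6,120 units, not less than 5,360 units, so (b) is unavailable.
Exception (c)'s conditions are all satisfied: a current Tier G Declaration is held; average daily discharge volume is 250 litres, less than the 290 litres limit. Turning to paragraph (i): (i) applies — a current Class B Approval is held. (c) is therefore removed.
Exception (d) fails — the coverage ratio is 31%, short of 33%.
Exception (e)'s conditions are all satisfied: a current Class 3 Approval is held; a current General Permit is held. Turning to paragraphs (k)–(r): (k) applies — a current Provisional Exemption Letter is held. (l) would limit (k) — the baseline figure is 83, less than the 85 limit — but (m) sets (l) aside: (m) is triggered — a current General Clearance is held. (n) is triggered (a current Standing Clearance is held), but is overridden by (o): (o) operates against (n): the registered capacity is 5,010 units, meeting the 4,640 units threshold. (p) is inapplicable (discharge temperature is below 35 °C), so (o) stands. So (e) is unavailable.
Every exception is unavailable, so the rule governs.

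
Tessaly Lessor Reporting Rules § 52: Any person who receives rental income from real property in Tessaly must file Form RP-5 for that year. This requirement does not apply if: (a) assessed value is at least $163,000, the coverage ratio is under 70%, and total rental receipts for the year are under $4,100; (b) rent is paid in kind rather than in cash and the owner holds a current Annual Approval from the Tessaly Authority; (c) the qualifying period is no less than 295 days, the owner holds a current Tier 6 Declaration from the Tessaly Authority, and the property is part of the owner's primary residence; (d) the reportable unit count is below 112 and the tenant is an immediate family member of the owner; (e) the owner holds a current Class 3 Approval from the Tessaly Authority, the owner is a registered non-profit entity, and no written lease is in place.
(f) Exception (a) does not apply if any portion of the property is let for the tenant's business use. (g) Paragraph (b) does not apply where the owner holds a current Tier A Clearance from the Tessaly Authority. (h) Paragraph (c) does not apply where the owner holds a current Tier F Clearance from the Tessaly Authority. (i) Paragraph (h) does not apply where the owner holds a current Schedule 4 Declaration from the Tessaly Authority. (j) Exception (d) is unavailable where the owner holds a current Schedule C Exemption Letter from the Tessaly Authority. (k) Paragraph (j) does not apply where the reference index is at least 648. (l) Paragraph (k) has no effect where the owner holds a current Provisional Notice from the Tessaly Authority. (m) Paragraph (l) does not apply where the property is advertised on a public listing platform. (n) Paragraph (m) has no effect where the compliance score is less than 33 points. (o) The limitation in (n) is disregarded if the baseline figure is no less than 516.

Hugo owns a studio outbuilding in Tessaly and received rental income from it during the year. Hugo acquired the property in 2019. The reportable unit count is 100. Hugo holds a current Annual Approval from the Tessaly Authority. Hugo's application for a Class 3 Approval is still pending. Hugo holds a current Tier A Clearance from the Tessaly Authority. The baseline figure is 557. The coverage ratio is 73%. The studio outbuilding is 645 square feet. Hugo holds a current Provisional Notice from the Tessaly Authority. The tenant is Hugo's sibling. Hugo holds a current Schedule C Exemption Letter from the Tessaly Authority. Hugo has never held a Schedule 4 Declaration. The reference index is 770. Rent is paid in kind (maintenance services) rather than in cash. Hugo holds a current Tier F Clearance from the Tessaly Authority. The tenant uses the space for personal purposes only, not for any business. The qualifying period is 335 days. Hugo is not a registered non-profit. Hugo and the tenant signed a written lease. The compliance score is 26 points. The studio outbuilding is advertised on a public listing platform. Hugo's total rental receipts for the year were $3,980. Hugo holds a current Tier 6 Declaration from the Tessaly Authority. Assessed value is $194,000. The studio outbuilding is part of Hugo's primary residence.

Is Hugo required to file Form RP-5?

No — exception (d) applies; Hugo is not required to file Form RP-5.

Exception (a) requires that the coverage ratio is under 70%; but the coverage ratio is 73%, not under 70%, so (a) is unavailable.
Exception (b)'s conditions are all satisfied: rent is paid in kind; a current Annual Approval is held. However, paragraph (g) must be considered: (g) operates — a current Tier A Clearance is held. Exception (b) does not apply.
Exception (c) is satisfied on its face — the qualifying period is 335 days, meeting the 295 days threshold; a current Tier 6 Declaration is held; the studio outbuilding is part of the primary residence. However, paragraphs (h)–(i) must be considered: (h) operates against (c): a current Tier F Clearance is held. (i), which would lift (h), does not operate here — the Schedule 4 Declaration is not current. Exception (c) does not apply.
Exception (d) is satisfied on its face — the reportable unit count is 100, below the 112 limit; the tenant is an immediate family member. Considering the limiting provisions: (j) would limit (d) — a current Schedule C Exemption Letter is held — but (k) sets (j) aside: (k) is triggered — the reference index is 770, meeting the 648 threshold. (l) would limit (k) — a current Provisional Notice is held — but (m) sets (l) aside: (m) applies — the property is publicly advertised. (n) operates (the compliance score is 26 points, less than the 33 points limit), but is set aside by (o): (o) operates — the baseline figure is 557, meeting the 516 threshold. Exception (d) stands.
Exception (e) fails — the Class 3 Approval is not current.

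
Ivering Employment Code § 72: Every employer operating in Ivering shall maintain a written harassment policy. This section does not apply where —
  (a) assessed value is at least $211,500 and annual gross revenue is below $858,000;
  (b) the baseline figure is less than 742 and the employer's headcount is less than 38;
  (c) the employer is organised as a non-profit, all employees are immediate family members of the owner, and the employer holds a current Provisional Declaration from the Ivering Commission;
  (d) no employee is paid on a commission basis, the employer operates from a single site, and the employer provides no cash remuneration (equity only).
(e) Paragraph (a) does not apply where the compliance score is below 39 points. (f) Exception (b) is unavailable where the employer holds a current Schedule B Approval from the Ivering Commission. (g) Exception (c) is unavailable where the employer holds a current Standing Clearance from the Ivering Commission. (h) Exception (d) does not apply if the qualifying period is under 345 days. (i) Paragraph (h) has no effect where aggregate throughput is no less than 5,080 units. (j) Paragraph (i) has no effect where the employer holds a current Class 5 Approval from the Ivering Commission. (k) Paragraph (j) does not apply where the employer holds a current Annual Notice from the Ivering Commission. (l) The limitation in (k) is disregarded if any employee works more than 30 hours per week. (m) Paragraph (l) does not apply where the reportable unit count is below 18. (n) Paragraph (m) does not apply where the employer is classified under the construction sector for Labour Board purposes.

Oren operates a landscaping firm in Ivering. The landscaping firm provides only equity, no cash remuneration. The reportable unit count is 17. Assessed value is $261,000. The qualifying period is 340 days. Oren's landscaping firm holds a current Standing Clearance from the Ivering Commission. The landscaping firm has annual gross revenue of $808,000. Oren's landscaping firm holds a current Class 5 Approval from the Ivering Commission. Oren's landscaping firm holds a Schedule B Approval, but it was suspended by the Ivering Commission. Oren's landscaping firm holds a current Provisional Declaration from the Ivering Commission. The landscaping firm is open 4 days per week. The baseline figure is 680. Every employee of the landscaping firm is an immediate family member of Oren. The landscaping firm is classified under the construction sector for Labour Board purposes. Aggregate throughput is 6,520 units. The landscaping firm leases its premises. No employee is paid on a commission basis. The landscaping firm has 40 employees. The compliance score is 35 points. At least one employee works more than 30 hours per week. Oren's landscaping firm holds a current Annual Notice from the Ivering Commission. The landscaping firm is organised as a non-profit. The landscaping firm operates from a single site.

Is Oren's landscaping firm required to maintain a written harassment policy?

Yes — Oren's landscaping firm must maintain a written harassment policy.

Exception (a): assessed value is $261,000, meeting the $211,500 threshold; annual gross revenue is $808,000, below the $858,000 limit — every condition holds. However, paragraph (e) must be considered: (e) applies — the compliance score is 35 points, below the 39 points limit. (a) is therefore removed.
Exception (b) does not apply: the employer's headcount is 40, not less than 38.
Exception (c): the employer is a non-profit; every employee is an immediate family member; a current Provisional Declaration is held — every condition holds. But: (g) is triggered — a current Standing Clearance is held. Exception (c) does not apply.
All of (d)'s requirements are met (no employee is paid on commission; the employer operates from a single site; remuneration is equity-only). But applying paragraphs (h)–(n): (h) operates against (d): the qualifying period is 340 days, under the 345 days limit. (i) applies (aggregate throughput is 6,520 units, meeting the 5,080 units threshold), but yields to (j): (j) is engaged — a current Class 5 Approval is held. (k) is triggered (a current Annual Notice is held), but yields to (l): (l) operates against (k): at least one employee exceeds 30 hours/week. (m) is triggered (the reportable unit count is 17, below the 18 limit), but yields to (n): (n) operates against (m): the landscaping firm is classified under the construction sector. Exception (d) does not apply.
No exception displaces § 72.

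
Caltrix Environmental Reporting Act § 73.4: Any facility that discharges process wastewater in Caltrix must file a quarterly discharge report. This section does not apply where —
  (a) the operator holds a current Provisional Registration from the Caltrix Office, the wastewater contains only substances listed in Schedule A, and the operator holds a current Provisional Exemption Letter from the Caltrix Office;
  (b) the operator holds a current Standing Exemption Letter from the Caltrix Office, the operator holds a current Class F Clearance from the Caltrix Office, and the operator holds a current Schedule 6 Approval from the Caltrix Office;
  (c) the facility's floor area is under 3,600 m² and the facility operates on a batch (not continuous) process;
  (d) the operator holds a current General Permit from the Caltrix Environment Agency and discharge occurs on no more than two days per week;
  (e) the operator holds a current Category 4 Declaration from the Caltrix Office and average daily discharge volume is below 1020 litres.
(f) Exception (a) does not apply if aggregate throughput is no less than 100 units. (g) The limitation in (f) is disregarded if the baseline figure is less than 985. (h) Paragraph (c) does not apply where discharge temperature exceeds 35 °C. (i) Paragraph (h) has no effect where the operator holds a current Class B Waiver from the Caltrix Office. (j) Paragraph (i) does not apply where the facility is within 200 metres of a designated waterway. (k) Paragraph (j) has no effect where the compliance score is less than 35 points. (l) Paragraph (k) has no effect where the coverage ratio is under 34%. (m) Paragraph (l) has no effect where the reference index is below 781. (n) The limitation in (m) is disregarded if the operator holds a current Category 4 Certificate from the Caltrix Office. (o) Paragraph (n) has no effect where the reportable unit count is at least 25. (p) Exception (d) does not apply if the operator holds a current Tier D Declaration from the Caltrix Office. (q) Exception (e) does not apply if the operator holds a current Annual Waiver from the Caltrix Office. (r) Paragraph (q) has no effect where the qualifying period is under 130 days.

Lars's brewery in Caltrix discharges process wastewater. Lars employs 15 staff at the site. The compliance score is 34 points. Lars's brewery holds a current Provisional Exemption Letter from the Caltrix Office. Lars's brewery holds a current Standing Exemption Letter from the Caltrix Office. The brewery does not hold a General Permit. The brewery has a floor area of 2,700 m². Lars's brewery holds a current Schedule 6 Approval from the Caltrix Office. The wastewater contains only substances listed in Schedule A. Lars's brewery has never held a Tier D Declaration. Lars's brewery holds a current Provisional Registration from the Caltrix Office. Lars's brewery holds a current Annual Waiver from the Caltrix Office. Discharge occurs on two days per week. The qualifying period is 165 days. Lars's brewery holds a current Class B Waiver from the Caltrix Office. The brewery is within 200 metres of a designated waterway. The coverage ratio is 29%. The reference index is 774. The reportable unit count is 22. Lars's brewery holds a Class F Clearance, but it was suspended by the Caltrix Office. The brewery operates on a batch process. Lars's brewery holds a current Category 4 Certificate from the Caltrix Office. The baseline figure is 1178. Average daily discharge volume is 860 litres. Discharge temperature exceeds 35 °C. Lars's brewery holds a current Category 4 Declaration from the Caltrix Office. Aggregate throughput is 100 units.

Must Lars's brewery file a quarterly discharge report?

Exception (a)'s conditions are all satisfied: a current Provisional Registration is held; the wastewater is Schedule-A-only; a current Provisional Exemption Letter is held. Turning to paragraphs (f)–(g): (f) operates against (a): aggregate throughput is 100 units, meeting the 100 units threshold. (g), which would lift (f), is not engaged — the baseline figure is 1,178, not less than 985. So (a) is unavailable.
Exception (b) fails — there is no Class F Clearance in force.
Exception (c)'s conditions are all satisfied: the facility's floor area is 2,700 m², under the 3,600 m² limit; the facility operates on a batch process. However, paragraphs (h)–(o) must be considered: (h) operates against (c): discharge temperature exceeds 35 °C. (i) operates (a current Class B Waiver is held), but is overridden by (j): (j) operates against (i): the brewery is within 200 m of a designated waterway. (k) is triggered (the compliance score is 34 points, less than the 35 points limit), but is itself disapplied by (l): (l) is engaged — the coverage ratio is 29%, under the 34% limit. (m) would limit (l) — the reference index is 774, below the 781 limit — but (n) sets (m) aside: (n) operates against (m): a current Category 4 Certificate is held. (o) is inapplicable (the reportable unit count is 22, short of 25), so (n) stands. Exception (c) does not apply.
Exception (d) requires that the operator holds a current General Permit from the Caltrix Environment Agency; but no General Permit is held, so (d) is unavailable.
Exception (e)'s conditions are all satisfied: a current Category 4 Declaration is held; average daily discharge volume is 860 litres, below the 1020 litres limit. Turning to paragraphs (q)–(r): (q) is triggered — a current Annual Waiver is held. (r) is not triggered (the qualifying period is 165 days, not under 130 days), so (q) stands. (e) is therefore removed.
No exception displaces § 73.4.

Yes — Lars's brewery must file a quarterly discharge report.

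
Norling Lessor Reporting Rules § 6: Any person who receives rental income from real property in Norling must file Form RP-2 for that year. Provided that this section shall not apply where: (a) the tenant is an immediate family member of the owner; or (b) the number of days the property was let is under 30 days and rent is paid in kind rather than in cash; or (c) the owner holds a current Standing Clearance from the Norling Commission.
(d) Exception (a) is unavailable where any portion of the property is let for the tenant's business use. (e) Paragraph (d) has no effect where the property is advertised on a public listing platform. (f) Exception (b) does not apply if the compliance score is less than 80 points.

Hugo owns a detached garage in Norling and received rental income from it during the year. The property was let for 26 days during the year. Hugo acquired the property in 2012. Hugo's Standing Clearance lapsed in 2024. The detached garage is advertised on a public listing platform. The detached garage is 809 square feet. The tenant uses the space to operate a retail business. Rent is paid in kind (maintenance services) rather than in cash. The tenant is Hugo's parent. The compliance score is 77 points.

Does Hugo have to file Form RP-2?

Exception (a): the tenant is an immediate family member — every condition holds. As to paragraphs (d)–(e): (d) would limit (a) — the space is let for business use — but (e) sets (d) aside: (e) is triggered — the property is publicly advertised. (a) remains available.
Exception (b) is satisfied on its face — the number of days the property was let is 26 days, under the 30 days limit; rent is paid in kind. However, paragraph (f) must be considered: (f) operates — the compliance score is 77 points, less than the 80 points limit. (b) is therefore removed.
Exception (c) requires that the owner holds a current Standing Clearance from the Norling Commission; but no current Standing Clearance is held, so (c) is unavailable.

No — exception (a) applies; Hugo is not required to file Form RP-2.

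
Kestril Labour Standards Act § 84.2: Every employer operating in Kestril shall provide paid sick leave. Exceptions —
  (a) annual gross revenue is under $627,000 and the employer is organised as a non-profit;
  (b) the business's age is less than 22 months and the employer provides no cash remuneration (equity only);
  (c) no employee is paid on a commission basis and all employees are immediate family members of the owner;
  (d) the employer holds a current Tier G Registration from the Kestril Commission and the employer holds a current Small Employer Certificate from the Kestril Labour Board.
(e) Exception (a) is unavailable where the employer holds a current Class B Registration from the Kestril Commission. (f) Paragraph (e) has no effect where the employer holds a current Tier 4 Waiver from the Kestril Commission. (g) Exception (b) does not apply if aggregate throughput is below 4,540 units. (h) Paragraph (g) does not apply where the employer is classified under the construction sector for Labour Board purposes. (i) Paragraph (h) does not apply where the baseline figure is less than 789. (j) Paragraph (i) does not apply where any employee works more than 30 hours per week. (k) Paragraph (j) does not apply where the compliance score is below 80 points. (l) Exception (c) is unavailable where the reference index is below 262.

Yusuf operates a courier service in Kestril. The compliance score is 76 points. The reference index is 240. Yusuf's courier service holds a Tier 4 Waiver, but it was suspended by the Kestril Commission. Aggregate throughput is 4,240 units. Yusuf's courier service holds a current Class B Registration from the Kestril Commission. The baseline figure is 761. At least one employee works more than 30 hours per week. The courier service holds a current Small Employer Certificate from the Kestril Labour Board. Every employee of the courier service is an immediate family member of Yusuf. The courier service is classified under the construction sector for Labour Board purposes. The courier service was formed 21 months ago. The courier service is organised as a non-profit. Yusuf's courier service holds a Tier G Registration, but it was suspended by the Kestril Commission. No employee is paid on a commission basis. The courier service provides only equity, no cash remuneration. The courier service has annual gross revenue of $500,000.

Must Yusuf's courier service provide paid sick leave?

All of (a)'s requirements are met (annual gross revenue is $500,000, under the $627,000 limit; the employer is a non-profit). But: (e) operates against (a): a current Class B Registration is held. (f) does not operate here (no current Tier 4 Waiver is held), so (e) stands. So (a) is unavailable.
Exception (b)'s conditions are all satisfied: the business's age is 21 months, less than the 22 months limit; remuneration is equity-only. But: (g) applies — aggregate throughput is 4,240 units, below the 4,540 units limit. (h) is engaged (the courier service is classified under the construction sector), but is itself disapplied by (i): (i) is triggered — the baseline figure is 761, less than the 789 limit. (j) is triggered (at least one employee exceeds 30 hours/week), but is itself disapplied by (k): (k) is triggered — the compliance score is 76 points, below the 80 points limit. So (b) is unavailable.
Exception (c) is satisfied on its face — no employee is paid on commission; every employee is an immediate family member. Turning to paragraph (l): (l) operates against (c): the reference index is 240, below the 262 limit. (c) is therefore removed.
Exception (d) requires that the employer holds a current Tier G Registration from the Kestril Commission; but the Tier G Registration is not current, so (d) is unavailable.
None of the exceptions is available; § 84.2 applies in full.

Yes — Yusuf's courier service must provide paid sick leave.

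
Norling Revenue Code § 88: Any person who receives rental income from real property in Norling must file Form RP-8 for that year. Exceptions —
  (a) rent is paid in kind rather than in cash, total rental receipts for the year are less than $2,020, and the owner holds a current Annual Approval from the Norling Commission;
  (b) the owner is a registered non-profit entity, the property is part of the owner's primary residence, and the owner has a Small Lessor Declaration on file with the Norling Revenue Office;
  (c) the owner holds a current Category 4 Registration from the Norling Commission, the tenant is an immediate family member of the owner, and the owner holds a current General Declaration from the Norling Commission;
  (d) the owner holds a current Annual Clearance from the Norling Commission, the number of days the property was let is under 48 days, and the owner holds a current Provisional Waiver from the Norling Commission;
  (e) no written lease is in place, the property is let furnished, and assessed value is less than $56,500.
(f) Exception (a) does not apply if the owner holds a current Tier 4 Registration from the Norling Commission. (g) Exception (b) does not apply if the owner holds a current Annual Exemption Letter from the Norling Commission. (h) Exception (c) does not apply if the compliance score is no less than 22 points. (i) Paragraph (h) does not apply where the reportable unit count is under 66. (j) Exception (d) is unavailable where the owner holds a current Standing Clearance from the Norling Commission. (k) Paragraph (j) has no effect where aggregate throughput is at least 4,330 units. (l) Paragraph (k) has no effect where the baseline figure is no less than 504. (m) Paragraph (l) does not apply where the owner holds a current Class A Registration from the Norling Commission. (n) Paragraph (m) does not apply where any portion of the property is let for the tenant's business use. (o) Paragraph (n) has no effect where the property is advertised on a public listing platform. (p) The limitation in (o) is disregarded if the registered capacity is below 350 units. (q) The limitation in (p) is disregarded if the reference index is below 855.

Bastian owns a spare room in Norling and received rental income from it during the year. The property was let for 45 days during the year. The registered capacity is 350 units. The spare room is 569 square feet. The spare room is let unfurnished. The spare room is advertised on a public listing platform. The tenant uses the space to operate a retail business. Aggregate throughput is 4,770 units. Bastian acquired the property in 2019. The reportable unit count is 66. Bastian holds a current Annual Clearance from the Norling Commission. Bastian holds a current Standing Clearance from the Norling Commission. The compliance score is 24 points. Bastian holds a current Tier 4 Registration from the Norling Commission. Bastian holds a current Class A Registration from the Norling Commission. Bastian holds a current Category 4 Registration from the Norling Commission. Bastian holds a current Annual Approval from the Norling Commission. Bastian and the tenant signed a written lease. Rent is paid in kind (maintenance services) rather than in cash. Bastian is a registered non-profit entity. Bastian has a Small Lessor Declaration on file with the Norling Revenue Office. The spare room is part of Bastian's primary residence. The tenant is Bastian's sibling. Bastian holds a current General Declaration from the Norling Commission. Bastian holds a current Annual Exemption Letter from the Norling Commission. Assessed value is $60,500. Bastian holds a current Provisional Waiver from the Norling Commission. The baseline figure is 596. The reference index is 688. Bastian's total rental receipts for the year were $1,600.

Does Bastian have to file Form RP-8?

No — exception (d) applies; Bastian is not required to file Form RP-8.

All of (a)'s requirements are met (rent is paid in kind; total rental receipts for the year are $1,600, less than the $2,020 limit; a current Annual Approval is held). Turning to paragraph (f): (f) is engaged — a current Tier 4 Registration is held. Exception (a) does not apply.
Exception (b): Bastian is a registered non-profit; the spare room is part of the primary residence; a Small Lessor Declaration is on file — every condition holds. Turning to paragraph (g): (g) operates against (b): a current Annual Exemption Letter is held. Exception (b) does not apply.
Exception (c) is satisfied on its face — a current Category 4 Registration is held; the tenant is an immediate family member; a current General Declaration is held. However, paragraphs (h)–(i) must be considered: (h) operates against (c): the compliance score is 24 points, meeting the 22 points threshold. (i) is inapplicable (the reportable unit count is 66, not under 66), so (h) stands. So (c) is unavailable.
All of (d)'s requirements are met (a current Annual Clearance is held; the number of days the property was let is 45 days, under the 48 days limit; a current Provisional Waiver is held). Considering the limiting provisions: (j) would limit (d) — a current Standing Clearance is held — but (k) sets (j) aside: (k) operates against (j): aggregate throughput is 4,770 units, meeting the 4,330 units threshold. (l) would limit (k) — the baseline figure is 596, meeting the 504 threshold — but (m) sets (l) aside: (m) operates against (l): a current Class A Registration is held. (n) is triggered (the space is let for business use), but is set aside by (o): (o) operates against (n): the property is publicly advertised. (p) does not operate here (the registered capacity is 350 units, not below 350 units), so (o) stands. Exception (d) stands.
Exception (e) fails — a written lease is in place.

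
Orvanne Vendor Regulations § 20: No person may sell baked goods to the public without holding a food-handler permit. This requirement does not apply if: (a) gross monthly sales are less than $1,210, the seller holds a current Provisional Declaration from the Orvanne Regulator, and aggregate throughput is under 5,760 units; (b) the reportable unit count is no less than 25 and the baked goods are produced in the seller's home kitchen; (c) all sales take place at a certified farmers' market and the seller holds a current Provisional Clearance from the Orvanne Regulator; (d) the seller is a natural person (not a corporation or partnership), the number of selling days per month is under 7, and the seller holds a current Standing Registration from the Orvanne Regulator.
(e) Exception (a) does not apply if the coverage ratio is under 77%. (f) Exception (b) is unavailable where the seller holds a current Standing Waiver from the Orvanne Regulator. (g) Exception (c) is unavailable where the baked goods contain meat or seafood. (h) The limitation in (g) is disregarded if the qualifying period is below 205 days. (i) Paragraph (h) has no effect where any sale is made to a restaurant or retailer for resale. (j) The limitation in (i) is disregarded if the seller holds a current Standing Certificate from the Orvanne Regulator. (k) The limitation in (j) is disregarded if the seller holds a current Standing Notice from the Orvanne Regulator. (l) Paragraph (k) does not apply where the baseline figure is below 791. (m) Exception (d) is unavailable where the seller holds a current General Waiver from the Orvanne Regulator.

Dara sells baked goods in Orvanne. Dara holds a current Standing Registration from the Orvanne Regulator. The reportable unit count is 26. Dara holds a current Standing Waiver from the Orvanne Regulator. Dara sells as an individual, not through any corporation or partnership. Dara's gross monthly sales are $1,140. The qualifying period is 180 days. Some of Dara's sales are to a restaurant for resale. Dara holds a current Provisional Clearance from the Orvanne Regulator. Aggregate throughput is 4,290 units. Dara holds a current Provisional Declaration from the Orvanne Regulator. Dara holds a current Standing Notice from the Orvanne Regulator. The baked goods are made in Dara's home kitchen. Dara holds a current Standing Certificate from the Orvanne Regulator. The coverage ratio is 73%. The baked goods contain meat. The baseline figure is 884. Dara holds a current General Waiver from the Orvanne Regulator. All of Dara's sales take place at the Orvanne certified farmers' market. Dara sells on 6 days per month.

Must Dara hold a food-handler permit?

Exception (a)'s conditions are all satisfied: gross monthly sales are $1,140, less than the $1,210 limit; a current Provisional Declaration is held; aggregate throughput is 4,290 units, under the 5,760 units limit. However, paragraph (e) must be considered: (e) is triggered — the coverage ratio is 73%, under the 77% limit. (a) is therefore removed.
Exception (b): the reportable unit count is 26, meeting the 25 threshold; the baked goods are home-kitchen produced — every condition holds. But applying paragraph (f): (f) operates — a current Standing Waiver is held. So (b) is unavailable.
Exception (c)'s conditions are all satisfied: all sales are at a certified farmers' market; a current Provisional Clearance is held. Turning to paragraphs (g)–(l): (g) operates against (c): the baked goods contain meat. (h) would limit (g) — the qualifying period is 180 days, below the 205 days limit — but (i) sets (h) aside: (i) is engaged — some sales are to a restaurant for resale. (j) would limit (i) — a current Standing Certificate is held — but (k) sets (j) aside: (k) operates against (j): a current Standing Notice is held. (l), which would lift (k), is not engaged — the baseline figure is 884, not below 791. (c) is therefore removed.
Exception (d)'s conditions are all satisfied: the seller is a natural person; the number of selling days per month is 6, under the 7 limit; a current Standing Registration is held. However, paragraph (m) must be considered: (m) operates against (d): a current General Waiver is held. So (d) is unavailable.
No exception is made out. Dara falls within the general rule.

Yes — Dara must hold a food-handler permit.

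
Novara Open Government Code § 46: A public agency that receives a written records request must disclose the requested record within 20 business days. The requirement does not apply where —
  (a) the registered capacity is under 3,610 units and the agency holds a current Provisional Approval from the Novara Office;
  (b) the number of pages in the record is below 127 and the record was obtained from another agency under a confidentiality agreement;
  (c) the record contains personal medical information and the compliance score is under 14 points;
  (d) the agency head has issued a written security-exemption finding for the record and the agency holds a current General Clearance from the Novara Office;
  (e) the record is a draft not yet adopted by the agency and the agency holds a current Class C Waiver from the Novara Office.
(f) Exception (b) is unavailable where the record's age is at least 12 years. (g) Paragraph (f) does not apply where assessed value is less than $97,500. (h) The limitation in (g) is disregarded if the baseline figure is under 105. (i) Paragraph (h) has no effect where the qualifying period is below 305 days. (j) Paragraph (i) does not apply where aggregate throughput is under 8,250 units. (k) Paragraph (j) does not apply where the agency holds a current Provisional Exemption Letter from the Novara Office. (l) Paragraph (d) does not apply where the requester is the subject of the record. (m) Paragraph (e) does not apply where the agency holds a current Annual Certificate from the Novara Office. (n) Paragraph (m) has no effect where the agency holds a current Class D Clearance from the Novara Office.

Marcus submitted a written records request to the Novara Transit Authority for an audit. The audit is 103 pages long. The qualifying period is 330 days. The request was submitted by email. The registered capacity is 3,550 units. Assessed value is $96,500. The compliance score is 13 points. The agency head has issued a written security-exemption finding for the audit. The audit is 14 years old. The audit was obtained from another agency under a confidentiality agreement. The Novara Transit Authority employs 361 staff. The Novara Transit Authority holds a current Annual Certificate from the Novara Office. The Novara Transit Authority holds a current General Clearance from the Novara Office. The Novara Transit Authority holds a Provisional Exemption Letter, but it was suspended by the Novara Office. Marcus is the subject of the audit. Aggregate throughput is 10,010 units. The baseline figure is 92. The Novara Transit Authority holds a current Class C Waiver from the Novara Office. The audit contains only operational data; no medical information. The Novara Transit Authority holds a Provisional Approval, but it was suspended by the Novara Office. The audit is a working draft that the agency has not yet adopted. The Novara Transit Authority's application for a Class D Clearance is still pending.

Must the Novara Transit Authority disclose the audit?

Yes — the Novara Transit Authority must disclose the audit.

Exception (a) does not apply: the Provisional Approval is not current.
All of (b)'s requirements are met (the number of pages in the record is 103, below the 127 limit; the audit was obtained under a confidentiality agreement). But: (f) operates against (b): the record's age is 14 years, meeting the 12 years threshold. (g) applies (assessed value is $96,500, less than the $97,500 limit), but is overridden by (h): (h) operates against (g): the baseline figure is 92, under the 105 limit. (i), which would lift (h), does not operate here — the qualifying period is 330 days, not below 305 days. Exception (b) does not apply.
Exception (c) does not apply: the audit contains only operational data.
Exception (d)'s conditions are all satisfied: a written security-exemption finding has been issued; a current General Clearance is held. But applying paragraph (l): (l) operates against (d): Marcus is the subject of the audit. (d) is therefore removed.
Exception (e) is satisfied on its face — the audit is an unadopted draft; a current Class C Waiver is held. Turning to paragraphs (m)–(n): (m) operates against (e): a current Annual Certificate is held. (n), which would lift (m), is inapplicable — no current Class D Clearance is held. (e) is therefore removed.
None of the exceptions is available; § 46 applies in full.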